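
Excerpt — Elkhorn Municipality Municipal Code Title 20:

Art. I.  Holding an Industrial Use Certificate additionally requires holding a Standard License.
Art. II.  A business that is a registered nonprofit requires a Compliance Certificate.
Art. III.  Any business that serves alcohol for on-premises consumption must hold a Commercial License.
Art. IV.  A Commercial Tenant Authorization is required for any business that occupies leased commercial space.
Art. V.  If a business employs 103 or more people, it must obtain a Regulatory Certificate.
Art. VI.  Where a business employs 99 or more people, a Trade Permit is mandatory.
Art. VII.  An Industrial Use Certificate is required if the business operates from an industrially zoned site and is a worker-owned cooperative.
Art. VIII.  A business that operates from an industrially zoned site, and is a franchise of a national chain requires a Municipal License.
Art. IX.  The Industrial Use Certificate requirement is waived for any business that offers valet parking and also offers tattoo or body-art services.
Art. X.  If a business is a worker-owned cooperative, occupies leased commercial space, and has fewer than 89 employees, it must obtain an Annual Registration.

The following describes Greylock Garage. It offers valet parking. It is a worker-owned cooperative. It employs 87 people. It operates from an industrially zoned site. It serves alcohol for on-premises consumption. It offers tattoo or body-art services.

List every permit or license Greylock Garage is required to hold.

Art. I. Industrial Use Certificate is not required → no effect.
Art. II. is a worker-owned cooperative (not: is a registered nonprofit) → Compliance Certificate not required.
Art. III. serves alcohol for on-premises consumption → Commercial License required.
Art. IV. operates from an industrially zoned site (not: occupies leased commercial space) → Commercial Tenant Authorization not required.
Art. V. employees 87 < 103 → Regulatory Certificate not required.
Art. VI. employees 87 < 99 → Trade Permit not required.
Art. VII. operates from an industrially zoned site; is a worker-owned cooperative → Industrial Use Certificate required.
Art. VIII. operates from an industrially zoned site; is a worker-owned cooperative (not: is a franchise of a national chain) → Municipal License not required.
Art. IX. offers valet parking; offers tattoo or body-art services → exempt from Industrial Use Certificate.
Art. X. is a worker-owned cooperative; operates from an industrially zoned site (not: occupies leased commercial space); employees 87 < 89 → Annual Registration not required.

Commercial License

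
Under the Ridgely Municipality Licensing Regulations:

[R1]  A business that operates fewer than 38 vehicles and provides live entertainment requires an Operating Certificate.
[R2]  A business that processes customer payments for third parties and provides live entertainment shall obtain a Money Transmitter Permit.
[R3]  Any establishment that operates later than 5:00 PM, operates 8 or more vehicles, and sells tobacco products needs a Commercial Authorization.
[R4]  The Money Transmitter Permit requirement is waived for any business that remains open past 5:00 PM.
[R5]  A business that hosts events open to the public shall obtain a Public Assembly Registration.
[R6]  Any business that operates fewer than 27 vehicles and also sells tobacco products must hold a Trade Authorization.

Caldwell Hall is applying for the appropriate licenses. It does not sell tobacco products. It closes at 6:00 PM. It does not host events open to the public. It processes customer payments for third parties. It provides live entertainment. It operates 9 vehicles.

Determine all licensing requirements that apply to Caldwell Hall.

Operating Certificate

[R1] vehicles 9 < 38; provides live entertainment → Operating Certificate required.
[R2] processes customer payments for third parties; provides live entertainment → Money Transmitter Permit required.
[R3] closes 6:00 PM, after 5:00 PM; vehicles 9 ≥ 8; does not sell tobacco products → Commercial Authorization not required.
[R4] closes 6:00 PM, after 5:00 PM → exempt from Money Transmitter Permit.
[R5] does not host events open to the public → Public Assembly Registration not required.
[R6] vehicles 9 < 27; does not sell tobacco products → Trade Authorization not required.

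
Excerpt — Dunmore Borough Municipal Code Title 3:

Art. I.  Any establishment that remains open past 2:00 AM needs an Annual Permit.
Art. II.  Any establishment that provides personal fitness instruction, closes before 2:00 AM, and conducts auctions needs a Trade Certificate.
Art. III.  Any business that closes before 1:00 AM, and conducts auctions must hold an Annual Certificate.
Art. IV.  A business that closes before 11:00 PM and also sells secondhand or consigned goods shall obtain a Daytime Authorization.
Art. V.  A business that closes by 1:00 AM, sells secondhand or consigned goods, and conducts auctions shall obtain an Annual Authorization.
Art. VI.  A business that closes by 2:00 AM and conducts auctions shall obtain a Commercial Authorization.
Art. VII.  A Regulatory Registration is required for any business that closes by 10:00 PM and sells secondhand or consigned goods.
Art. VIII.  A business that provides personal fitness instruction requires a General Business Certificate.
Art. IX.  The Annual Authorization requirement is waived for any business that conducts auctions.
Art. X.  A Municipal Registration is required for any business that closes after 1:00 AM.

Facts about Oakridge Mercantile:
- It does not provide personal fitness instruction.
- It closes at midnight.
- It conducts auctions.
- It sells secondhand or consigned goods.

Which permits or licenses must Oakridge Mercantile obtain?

Art. I. closes midnight, at/before 2:00 AM → Annual Permit not required.
Art. II. does not provide personal fitness instruction; closes midnight, at/before 2:00 AM; conducts auctions → Trade Certificate not required.
Art. III. closes midnight, at/before 1:00 AM; conducts auctions → Annual Certificate required.
Art. IV. closes midnight, after 11:00 PM; sells secondhand or consigned goods → Daytime Authorization not required.
Art. V. closes midnight, at/before 1:00 AM; sells secondhand or consigned goods; conducts auctions → Annual Authorization required.
Art. VI. closes midnight, at/before 2:00 AM; conducts auctions → Commercial Authorization required.
Art. VII. closes midnight, after 10:00 PM; sells secondhand or consigned goods → Regulatory Registration not required.
Art. VIII. does not provide personal fitness instruction → General Business Certificate not required.
Art. IX. conducts auctions → exempt from Annual Authorization.
Art. X. closes midnight, at/before 1:00 AM → Municipal Registration not required.

Annual Certificate, Commercial Authorization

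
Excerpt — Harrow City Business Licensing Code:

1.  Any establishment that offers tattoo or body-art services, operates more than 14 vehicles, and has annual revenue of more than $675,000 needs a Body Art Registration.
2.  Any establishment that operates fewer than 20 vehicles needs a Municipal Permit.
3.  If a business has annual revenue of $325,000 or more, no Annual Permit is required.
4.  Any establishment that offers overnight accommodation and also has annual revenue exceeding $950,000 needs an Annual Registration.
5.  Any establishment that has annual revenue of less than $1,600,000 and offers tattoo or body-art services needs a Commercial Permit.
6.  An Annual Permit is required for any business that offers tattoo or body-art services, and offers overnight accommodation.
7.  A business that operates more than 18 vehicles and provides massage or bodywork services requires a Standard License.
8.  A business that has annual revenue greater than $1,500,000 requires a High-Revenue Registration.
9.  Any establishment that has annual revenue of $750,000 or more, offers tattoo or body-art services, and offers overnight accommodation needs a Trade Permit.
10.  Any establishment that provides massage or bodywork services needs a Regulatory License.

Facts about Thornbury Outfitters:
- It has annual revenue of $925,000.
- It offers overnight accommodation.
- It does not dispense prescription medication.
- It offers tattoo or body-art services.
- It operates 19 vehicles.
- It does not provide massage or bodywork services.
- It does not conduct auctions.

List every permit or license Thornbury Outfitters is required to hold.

1. offers tattoo or body-art services; vehicles 19 > 14; revenue $925,000 > $675,000 → Body Art Registration required.
2. vehicles 19 < 20 → Municipal Permit required.
3. revenue $925,000 ≥ $325,000 → exempt from Annual Permit.
4. offers overnight accommodation; revenue $925,000 ≤ $950,000 → Annual Registration not required.
5. revenue $925,000 < $1,600,000; offers tattoo or body-art services → Commercial Permit required.
6. offers tattoo or body-art services; offers overnight accommodation → Annual Permit required.
7. vehicles 19 > 18; does not provide massage or bodywork services → Standard License not required.
8. revenue $925,000 ≤ $1,500,000 → High-Revenue Registration not required.
9. revenue $925,000 ≥ $750,000; offers tattoo or body-art services; offers overnight accommodation → Trade Permit required.
10. does not provide massage or bodywork services → Regulatory License not required.

Body Art Registration, Commercial Permit, Municipal Permit, Trade Permit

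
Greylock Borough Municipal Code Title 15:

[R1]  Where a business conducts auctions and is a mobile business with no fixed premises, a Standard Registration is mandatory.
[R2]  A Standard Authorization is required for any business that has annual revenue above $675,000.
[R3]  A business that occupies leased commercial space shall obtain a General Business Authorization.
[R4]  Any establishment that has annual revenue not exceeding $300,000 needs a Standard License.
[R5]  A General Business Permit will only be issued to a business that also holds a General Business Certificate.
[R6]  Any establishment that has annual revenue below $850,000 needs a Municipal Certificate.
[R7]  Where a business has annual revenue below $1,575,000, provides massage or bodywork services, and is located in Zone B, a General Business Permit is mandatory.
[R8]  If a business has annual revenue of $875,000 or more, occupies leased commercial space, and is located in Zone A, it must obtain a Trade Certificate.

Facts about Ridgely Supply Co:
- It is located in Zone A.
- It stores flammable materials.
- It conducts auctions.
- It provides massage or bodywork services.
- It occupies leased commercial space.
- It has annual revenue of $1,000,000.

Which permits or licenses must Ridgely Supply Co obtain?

[R1] conducts auctions; occupies leased commercial space (not: is a mobile business with no fixed premises) → Standard Registration not required.
[R2] revenue $1,000,000 > $675,000 → Standard Authorization required.
[R3] occupies leased commercial space → General Business Authorization required.
[R4] revenue $1,000,000 > $300,000 → Standard License not required.
[R5] General Business Permit is not required → no effect.
[R6] revenue $1,000,000 ≥ $850,000 → Municipal Certificate not required.
[R7] revenue $1,000,000 < $1,575,000; provides massage or bodywork services; is located in Zone A (not: is located in Zone B) → General Business Permit not required.
[R8] revenue $1,000,000 ≥ $875,000; occupies leased commercial space; is located in Zone A → Trade Certificate required.

General Business Authorization, Standard Authorization, Trade Certificate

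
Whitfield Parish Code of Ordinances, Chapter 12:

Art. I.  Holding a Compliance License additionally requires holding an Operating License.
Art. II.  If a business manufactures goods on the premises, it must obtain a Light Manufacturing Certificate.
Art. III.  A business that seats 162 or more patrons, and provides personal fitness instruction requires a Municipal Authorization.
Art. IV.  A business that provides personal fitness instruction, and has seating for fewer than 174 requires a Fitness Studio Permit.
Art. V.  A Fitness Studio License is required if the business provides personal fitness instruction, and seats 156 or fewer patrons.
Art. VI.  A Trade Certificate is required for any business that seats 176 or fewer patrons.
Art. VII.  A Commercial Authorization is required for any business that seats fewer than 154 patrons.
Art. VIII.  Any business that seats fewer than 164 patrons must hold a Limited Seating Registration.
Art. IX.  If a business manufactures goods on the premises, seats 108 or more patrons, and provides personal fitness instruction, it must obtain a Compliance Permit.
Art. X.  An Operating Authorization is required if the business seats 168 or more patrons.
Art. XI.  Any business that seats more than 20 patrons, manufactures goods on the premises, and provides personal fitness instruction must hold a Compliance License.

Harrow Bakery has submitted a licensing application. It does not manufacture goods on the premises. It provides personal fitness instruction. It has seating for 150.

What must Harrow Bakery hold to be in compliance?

Commercial Authorization, Fitness Studio License, Fitness Studio Permit, Limited Seating Registration, Trade Certificate

Art. I. Compliance License is not required → no effect.
Art. II. does not manufacture goods on the premises → Light Manufacturing Certificate not required.
Art. III. seating 150 < 162; provides personal fitness instruction → Municipal Authorization not required.
Art. IV. provides personal fitness instruction; seating 150 < 174 → Fitness Studio Permit required.
Art. V. provides personal fitness instruction; seating 150 ≤ 156 → Fitness Studio License required.
Art. VI. seating 150 ≤ 176 → Trade Certificate required.
Art. VII. seating 150 < 154 → Commercial Authorization required.
Art. VIII. seating 150 < 164 → Limited Seating Registration required.
Art. IX. does not manufacture goods on the premises; seating 150 ≥ 108; provides personal fitness instruction → Compliance Permit not required.
Art. X. seating 150 < 168 → Operating Authorization not required.
Art. XI. seating 150 > 20; does not manufacture goods on the premises; provides personal fitness instruction → Compliance License not required.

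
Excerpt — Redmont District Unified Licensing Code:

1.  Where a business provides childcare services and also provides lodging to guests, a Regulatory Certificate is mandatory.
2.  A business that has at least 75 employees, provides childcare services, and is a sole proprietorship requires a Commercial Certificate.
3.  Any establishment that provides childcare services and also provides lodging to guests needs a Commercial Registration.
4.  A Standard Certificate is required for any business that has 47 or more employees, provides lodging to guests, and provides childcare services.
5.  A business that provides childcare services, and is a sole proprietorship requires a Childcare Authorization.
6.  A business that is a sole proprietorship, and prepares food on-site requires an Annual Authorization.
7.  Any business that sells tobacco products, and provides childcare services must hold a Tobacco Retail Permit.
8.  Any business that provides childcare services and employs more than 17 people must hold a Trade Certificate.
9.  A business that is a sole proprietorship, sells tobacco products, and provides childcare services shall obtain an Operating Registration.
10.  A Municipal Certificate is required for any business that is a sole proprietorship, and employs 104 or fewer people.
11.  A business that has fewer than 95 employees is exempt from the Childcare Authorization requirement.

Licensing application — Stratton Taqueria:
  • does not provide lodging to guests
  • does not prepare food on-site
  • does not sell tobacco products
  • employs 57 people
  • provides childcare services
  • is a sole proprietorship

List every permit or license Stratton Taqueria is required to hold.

Municipal Certificate, Trade Certificate

1. provides childcare services; does not provide lodging to guests → Regulatory Certificate not required.
2. employees 57 < 75; provides childcare services; is a sole proprietorship → Commercial Certificate not required.
3. provides childcare services; does not provide lodging to guests → Commercial Registration not required.
4. employees 57 ≥ 47; does not provide lodging to guests; provides childcare services → Standard Certificate not required.
5. provides childcare services; is a sole proprietorship → Childcare Authorization required.
6. is a sole proprietorship; does not prepare food on-site → Annual Authorization not required.
7. does not sell tobacco products; provides childcare services → Tobacco Retail Permit not required.
8. provides childcare services; employees 57 > 17 → Trade Certificate required.
9. is a sole proprietorship; does not sell tobacco products; provides childcare services → Operating Registration not required.
10. is a sole proprietorship; employees 57 ≤ 104 → Municipal Certificate required.
11. employees 57 < 95 → exempt from Childcare Authorization.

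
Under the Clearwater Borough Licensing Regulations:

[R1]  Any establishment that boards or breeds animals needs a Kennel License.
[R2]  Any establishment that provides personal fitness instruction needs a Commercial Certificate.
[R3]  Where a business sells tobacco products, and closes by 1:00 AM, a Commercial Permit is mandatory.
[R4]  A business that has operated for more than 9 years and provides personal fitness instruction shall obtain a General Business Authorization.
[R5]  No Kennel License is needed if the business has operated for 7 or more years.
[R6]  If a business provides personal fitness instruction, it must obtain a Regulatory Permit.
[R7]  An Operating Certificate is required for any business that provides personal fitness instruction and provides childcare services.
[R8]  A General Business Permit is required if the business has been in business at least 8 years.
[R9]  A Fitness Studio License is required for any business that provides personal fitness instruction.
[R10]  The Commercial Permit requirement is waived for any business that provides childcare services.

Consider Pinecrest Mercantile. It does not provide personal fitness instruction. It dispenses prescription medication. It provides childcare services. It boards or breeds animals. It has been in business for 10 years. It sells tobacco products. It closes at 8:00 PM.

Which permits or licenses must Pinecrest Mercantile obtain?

[R1] boards or breeds animals → Kennel License required.
[R2] does not provide personal fitness instruction → Commercial Certificate not required.
[R3] sells tobacco products; closes 8:00 PM, at/before 1:00 AM → Commercial Permit required.
[R4] years in business 10 > 9; does not provide personal fitness instruction → General Business Authorization not required.
[R5] years in business 10 ≥ 7 → exempt from Kennel License.
[R6] does not provide personal fitness instruction → Regulatory Permit not required.
[R7] does not provide personal fitness instruction; provides childcare services → Operating Certificate not required.
[R8] years in business 10 ≥ 8 → General Business Permit required.
[R9] does not provide personal fitness instruction → Fitness Studio License not required.
[R10] provides childcare services → exempt from Commercial Permit.

General Business Permit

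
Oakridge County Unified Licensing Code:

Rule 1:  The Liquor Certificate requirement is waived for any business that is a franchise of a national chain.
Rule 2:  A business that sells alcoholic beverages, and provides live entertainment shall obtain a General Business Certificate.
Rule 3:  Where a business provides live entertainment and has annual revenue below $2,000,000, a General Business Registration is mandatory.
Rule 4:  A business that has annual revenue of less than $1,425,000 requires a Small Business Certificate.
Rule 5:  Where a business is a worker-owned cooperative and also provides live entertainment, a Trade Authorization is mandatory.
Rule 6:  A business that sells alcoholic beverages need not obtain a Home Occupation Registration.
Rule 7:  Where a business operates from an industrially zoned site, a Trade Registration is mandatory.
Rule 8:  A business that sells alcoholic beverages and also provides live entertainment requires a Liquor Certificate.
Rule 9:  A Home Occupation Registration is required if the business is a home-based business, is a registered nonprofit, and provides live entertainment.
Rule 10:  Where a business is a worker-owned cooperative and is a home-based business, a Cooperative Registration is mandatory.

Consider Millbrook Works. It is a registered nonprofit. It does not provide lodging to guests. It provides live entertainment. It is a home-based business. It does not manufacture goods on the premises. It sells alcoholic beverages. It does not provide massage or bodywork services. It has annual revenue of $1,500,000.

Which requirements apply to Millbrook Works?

Rule 1: is a registered nonprofit (not: is a franchise of a national chain) → Liquor Certificate exemption does not apply.
Rule 2: sells alcoholic beverages; provides live entertainment → General Business Certificate required.
Rule 3: provides live entertainment; revenue $1,500,000 < $2,000,000 → General Business Registration required.
Rule 4: revenue $1,500,000 ≥ $1,425,000 → Small Business Certificate not required.
Rule 5: is a registered nonprofit (not: is a worker-owned cooperative); provides live entertainment → Trade Authorization not required.
Rule 6: sells alcoholic beverages → exempt from Home Occupation Registration.
Rule 7: is a home-based business (not: operates from an industrially zoned site) → Trade Registration not required.
Rule 8: sells alcoholic beverages; provides live entertainment → Liquor Certificate required.
Rule 9: is a home-based business; is a registered nonprofit; provides live entertainment → Home Occupation Registration required.
Rule 10: is a registered nonprofit (not: is a worker-owned cooperative); is a home-based business → Cooperative Registration not required.

General Business Certificate, General Business Registration, Liquor Certificate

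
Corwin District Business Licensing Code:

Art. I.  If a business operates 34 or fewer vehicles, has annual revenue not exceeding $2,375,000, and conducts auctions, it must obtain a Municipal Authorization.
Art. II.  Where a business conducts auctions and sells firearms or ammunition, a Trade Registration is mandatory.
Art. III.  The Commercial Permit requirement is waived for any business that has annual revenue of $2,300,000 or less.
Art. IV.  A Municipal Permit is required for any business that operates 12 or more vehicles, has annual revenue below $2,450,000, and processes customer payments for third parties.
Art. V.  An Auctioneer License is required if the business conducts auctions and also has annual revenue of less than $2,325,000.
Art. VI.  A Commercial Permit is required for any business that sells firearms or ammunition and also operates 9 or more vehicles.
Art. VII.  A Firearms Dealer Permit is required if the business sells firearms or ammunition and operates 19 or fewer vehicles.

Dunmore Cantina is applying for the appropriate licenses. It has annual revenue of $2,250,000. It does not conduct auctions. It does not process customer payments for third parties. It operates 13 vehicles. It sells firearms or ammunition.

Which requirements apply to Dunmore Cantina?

Art. I. vehicles 13 ≤ 34; revenue $2,250,000 ≤ $2,375,000; does not conduct auctions → Municipal Authorization not required.
Art. II. does not conduct auctions; sells firearms or ammunition → Trade Registration not required.
Art. III. revenue $2,250,000 ≤ $2,300,000 → exempt from Commercial Permit.
Art. IV. vehicles 13 ≥ 12; revenue $2,250,000 < $2,450,000; does not process customer payments for third parties → Municipal Permit not required.
Art. V. does not conduct auctions; revenue $2,250,000 < $2,325,000 → Auctioneer License not required.
Art. VI. sells firearms or ammunition; vehicles 13 ≥ 9 → Commercial Permit required.
Art. VII. sells firearms or ammunition; vehicles 13 ≤ 19 → Firearms Dealer Permit required.

Firearms Dealer Permit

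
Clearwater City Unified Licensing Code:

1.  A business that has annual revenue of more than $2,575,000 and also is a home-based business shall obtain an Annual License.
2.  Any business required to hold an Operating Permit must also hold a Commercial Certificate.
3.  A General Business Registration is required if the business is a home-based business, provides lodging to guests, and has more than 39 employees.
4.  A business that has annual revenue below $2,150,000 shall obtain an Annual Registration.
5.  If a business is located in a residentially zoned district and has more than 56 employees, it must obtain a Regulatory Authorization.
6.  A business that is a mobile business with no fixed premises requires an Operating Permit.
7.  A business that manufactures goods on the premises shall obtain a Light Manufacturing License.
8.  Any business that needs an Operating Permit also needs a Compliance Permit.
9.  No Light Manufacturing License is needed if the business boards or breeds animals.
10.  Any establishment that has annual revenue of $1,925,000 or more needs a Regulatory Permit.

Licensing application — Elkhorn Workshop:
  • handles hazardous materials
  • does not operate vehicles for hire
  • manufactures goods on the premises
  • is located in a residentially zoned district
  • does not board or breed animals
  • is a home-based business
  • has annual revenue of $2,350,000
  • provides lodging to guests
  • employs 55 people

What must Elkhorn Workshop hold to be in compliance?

General Business Registration, Light Manufacturing License, Regulatory Permit

1. revenue $2,350,000 ≤ $2,575,000; is a home-based business → Annual License not required.
2. Operating Permit is not required → no effect.
3. is a home-based business; provides lodging to guests; employees 55 > 39 → General Business Registration required.
4. revenue $2,350,000 ≥ $2,150,000 → Annual Registration not required.
5. is located in a residentially zoned district; employees 55 ≤ 56 → Regulatory Authorization not required.
6. is a home-based business (not: is a mobile business with no fixed premises) → Operating Permit not required.
7. manufactures goods on the premises → Light Manufacturing License required.
8. Operating Permit is not required → no effect.
9. does not board or breed animals → Light Manufacturing License exemption does not apply.
10. revenue $2,350,000 ≥ $1,925,000 → Regulatory Permit required.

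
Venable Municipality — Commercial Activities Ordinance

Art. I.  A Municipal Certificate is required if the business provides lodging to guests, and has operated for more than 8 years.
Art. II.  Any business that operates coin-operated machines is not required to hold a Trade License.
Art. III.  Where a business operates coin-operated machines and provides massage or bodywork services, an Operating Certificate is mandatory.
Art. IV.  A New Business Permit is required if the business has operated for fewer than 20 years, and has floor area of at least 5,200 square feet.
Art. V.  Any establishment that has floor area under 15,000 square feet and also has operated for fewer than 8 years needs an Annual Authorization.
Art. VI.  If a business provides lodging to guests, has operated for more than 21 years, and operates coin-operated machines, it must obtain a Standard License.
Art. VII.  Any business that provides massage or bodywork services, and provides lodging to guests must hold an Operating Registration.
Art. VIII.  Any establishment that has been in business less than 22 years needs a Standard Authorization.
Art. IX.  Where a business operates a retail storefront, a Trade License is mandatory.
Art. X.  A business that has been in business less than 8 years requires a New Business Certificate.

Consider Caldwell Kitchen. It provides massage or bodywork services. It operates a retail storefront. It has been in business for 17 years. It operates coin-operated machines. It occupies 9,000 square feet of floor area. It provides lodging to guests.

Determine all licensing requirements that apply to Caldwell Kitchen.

Art. I. provides lodging to guests; years in business 17 > 8 → Municipal Certificate required.
Art. II. operates coin-operated machines → exempt from Trade License.
Art. III. operates coin-operated machines; provides massage or bodywork services → Operating Certificate required.
Art. IV. years in business 17 < 20; floor area 9,000 square feet ≥ 5,200 square feet → New Business Permit required.
Art. V. floor area 9,000 square feet < 15,000 square feet; years in business 17 ≥ 8 → Annual Authorization not required.
Art. VI. provides lodging to guests; years in business 17 ≤ 21; operates coin-operated machines → Standard License not required.
Art. VII. provides massage or bodywork services; provides lodging to guests → Operating Registration required.
Art. VIII. years in business 17 < 22 → Standard Authorization required.
Art. IX. operates a retail storefront → Trade License required.
Art. X. years in business 17 ≥ 8 → New Business Certificate not required.

Municipal Certificate, New Business Permit, Operating Certificate, Operating Registration, Standard Authorization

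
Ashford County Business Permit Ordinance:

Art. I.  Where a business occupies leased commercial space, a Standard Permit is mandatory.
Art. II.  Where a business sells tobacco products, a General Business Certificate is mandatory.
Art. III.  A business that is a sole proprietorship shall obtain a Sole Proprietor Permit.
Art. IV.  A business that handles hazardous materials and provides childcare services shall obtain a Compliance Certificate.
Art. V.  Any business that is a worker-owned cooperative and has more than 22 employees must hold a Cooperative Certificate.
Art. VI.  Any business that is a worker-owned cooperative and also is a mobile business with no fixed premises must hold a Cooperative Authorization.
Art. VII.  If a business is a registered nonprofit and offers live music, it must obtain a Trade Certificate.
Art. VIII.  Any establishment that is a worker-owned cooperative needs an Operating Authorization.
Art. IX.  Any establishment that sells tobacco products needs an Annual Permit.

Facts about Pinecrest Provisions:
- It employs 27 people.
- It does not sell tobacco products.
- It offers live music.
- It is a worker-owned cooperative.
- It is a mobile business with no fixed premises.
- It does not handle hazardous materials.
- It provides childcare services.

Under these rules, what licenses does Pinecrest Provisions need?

Cooperative Authorization, Cooperative Certificate, Operating Authorization

Art. I. is a mobile business with no fixed premises (not: occupies leased commercial space) → Standard Permit not required.
Art. II. does not sell tobacco products → General Business Certificate not required.
Art. III. is a worker-owned cooperative (not: is a sole proprietorship) → Sole Proprietor Permit not required.
Art. IV. does not handle hazardous materials; provides childcare services → Compliance Certificate not required.
Art. V. is a worker-owned cooperative; employees 27 > 22 → Cooperative Certificate required.
Art. VI. is a worker-owned cooperative; is a mobile business with no fixed premises → Cooperative Authorization required.
Art. VII. is a worker-owned cooperative (not: is a registered nonprofit); offers live music → Trade Certificate not required.
Art. VIII. is a worker-owned cooperative → Operating Authorization required.
Art. IX. does not sell tobacco products → Annual Permit not required.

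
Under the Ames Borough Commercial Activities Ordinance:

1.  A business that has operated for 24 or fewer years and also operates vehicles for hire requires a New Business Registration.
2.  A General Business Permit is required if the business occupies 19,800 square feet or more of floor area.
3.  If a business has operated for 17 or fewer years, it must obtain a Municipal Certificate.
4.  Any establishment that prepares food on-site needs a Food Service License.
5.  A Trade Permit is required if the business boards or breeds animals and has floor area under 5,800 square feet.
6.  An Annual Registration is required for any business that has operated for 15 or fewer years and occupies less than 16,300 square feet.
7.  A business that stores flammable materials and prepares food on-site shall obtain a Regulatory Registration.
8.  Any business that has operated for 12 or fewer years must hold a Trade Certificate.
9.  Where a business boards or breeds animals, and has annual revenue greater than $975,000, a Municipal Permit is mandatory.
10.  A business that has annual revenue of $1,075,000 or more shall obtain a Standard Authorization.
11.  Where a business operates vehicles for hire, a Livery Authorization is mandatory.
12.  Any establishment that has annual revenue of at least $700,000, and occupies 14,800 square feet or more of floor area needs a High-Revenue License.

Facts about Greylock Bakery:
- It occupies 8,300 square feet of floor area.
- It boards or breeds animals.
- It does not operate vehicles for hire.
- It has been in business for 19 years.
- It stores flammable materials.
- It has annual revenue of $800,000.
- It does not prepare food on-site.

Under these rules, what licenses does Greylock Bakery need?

1. years in business 19 ≤ 24; does not operate vehicles for hire → New Business Registration not required.
2. floor area 8,300 square feet < 19,800 square feet → General Business Permit not required.
3. years in business 19 > 17 → Municipal Certificate not required.
4. does not prepare food on-site → Food Service License not required.
5. boards or breeds animals; floor area 8,300 square feet ≥ 5,800 square feet → Trade Permit not required.
6. years in business 19 > 15; floor area 8,300 square feet < 16,300 square feet → Annual Registration not required.
7. stores flammable materials; does not prepare food on-site → Regulatory Registration not required.
8. years in business 19 > 12 → Trade Certificate not required.
9. boards or breeds animals; revenue $800,000 ≤ $975,000 → Municipal Permit not required.
10. revenue $800,000 < $1,075,000 → Standard Authorization not required.
11. does not operate vehicles for hire → Livery Authorization not required.
12. revenue $800,000 ≥ $700,000; floor area 8,300 square feet < 14,800 square feet → High-Revenue License not required.

None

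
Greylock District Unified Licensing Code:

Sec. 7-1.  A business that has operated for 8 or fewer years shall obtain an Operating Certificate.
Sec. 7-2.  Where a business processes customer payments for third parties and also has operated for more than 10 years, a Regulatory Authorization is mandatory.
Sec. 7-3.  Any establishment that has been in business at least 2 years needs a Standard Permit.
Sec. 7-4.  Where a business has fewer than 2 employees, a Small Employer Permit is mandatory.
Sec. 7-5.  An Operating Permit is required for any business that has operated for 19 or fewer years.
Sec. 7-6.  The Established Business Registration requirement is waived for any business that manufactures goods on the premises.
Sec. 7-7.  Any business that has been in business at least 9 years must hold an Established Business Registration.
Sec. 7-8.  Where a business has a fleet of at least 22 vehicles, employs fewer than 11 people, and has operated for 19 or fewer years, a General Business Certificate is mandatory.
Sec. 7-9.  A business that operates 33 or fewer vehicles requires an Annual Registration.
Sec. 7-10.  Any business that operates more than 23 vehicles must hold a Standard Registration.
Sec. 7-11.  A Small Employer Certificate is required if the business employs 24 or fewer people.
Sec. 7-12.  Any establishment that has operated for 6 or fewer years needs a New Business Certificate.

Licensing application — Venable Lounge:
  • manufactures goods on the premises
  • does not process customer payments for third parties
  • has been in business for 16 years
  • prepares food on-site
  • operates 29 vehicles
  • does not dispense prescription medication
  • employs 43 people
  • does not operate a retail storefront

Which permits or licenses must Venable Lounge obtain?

Annual Registration, Operating Permit, Standard Permit, Standard Registration

Sec. 7-1. years in business 16 > 8 → Operating Certificate not required.
Sec. 7-2. does not process customer payments for third parties; years in business 16 > 10 → Regulatory Authorization not required.
Sec. 7-3. years in business 16 ≥ 2 → Standard Permit required.
Sec. 7-4. employees 43 ≥ 2 → Small Employer Permit not required.
Sec. 7-5. years in business 16 ≤ 19 → Operating Permit required.
Sec. 7-6. manufactures goods on the premises → exempt from Established Business Registration.
Sec. 7-7. years in business 16 ≥ 9 → Established Business Registration required.
Sec. 7-8. vehicles 29 ≥ 22; employees 43 ≥ 11; years in business 16 ≤ 19 → General Business Certificate not required.
Sec. 7-9. vehicles 29 ≤ 33 → Annual Registration required.
Sec. 7-10. vehicles 29 > 23 → Standard Registration required.
Sec. 7-11. employees 43 > 24 → Small Employer Certificate not required.
Sec. 7-12. years in business 16 > 6 → New Business Certificate not required.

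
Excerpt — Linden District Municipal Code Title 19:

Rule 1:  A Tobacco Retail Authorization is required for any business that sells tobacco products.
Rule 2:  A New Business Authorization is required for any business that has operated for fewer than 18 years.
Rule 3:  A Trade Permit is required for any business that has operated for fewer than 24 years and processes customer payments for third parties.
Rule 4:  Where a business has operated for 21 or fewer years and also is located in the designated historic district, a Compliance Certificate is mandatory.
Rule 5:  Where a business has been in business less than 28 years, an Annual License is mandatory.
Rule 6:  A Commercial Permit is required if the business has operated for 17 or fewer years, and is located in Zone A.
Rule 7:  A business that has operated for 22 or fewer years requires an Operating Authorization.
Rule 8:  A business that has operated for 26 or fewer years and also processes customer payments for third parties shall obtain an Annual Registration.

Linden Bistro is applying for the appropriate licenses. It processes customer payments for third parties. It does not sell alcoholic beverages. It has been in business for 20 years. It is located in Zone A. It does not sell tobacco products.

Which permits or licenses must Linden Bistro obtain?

Annual License, Annual Registration, Operating Authorization, Trade Permit

Rule 1: does not sell tobacco products → Tobacco Retail Authorization not required.
Rule 2: years in business 20 ≥ 18 → New Business Authorization not required.
Rule 3: years in business 20 < 24; processes customer payments for third parties → Trade Permit required.
Rule 4: years in business 20 ≤ 21; is located in Zone A (not: is located in the designated historic district) → Compliance Certificate not required.
Rule 5: years in business 20 < 28 → Annual License required.
Rule 6: years in business 20 > 17; is located in Zone A → Commercial Permit not required.
Rule 7: years in business 20 ≤ 22 → Operating Authorization required.
Rule 8: years in business 20 ≤ 26; processes customer payments for third parties → Annual Registration required.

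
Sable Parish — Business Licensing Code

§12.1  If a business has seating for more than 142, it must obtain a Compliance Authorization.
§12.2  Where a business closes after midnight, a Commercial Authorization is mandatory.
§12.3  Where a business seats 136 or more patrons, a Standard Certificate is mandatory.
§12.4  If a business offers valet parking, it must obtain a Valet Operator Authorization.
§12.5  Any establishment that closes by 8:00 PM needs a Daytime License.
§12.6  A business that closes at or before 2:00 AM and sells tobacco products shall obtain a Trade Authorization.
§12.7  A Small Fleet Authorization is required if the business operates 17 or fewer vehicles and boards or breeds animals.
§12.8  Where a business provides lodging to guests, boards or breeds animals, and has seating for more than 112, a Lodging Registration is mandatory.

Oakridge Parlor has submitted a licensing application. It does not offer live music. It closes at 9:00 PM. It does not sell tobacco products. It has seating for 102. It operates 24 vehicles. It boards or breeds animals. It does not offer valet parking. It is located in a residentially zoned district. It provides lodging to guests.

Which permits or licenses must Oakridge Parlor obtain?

§12.1 seating 102 ≤ 142 → Compliance Authorization not required.
§12.2 closes 9:00 PM, at/before midnight → Commercial Authorization not required.
§12.3 seating 102 < 136 → Standard Certificate not required.
§12.4 does not offer valet parking → Valet Operator Authorization not required.
§12.5 closes 9:00 PM, after 8:00 PM → Daytime License not required.
§12.6 closes 9:00 PM, at/before 2:00 AM; does not sell tobacco products → Trade Authorization not required.
§12.7 vehicles 24 > 17; boards or breeds animals → Small Fleet Authorization not required.
§12.8 provides lodging to guests; boards or breeds animals; seating 102 ≤ 112 → Lodging Registration not required.

None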